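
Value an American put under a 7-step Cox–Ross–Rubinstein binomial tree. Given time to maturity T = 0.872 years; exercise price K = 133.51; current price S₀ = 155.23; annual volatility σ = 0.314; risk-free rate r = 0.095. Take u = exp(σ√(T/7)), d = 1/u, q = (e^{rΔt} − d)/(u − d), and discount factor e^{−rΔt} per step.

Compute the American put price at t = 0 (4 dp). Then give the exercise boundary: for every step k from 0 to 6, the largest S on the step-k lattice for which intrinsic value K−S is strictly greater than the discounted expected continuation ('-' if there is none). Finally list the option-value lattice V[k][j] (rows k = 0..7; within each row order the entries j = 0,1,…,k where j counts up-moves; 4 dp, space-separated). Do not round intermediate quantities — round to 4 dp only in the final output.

Δt=0.12457  u=1.11720  d=0.89510  q=0.52592  discount=0.98824
step 7 (expiry): payoffs max(K−S,0) = 62.0505 44.3189 22.1874 0.0000 0.0000 0.0000 0.0000 0.0000
step 6: (k=6,j=0): S=79.8345, (K−S)⁺=53.6755, hold=52.1048 ⇒ V=53.6755 exercise | (k=6,j=1): S=99.6443, (K−S)⁺=33.8657, hold=32.2950 ⇒ V=33.8657 exercise | (k=6,j=2): S=124.3695, (K−S)⁺=9.1405, hold=10.3948 ⇒ V=10.3948 continue | (k=6,j=3): S=155.2300, (K−S)⁺=0.0000, hold=0.0000 ⇒ V=0.0000 continue | (k=6,j=4): S=193.7480, (K−S)⁺=0.0000, hold=0.0000 ⇒ V=0.0000 continue | (k=6,j=5): S=241.8237, (K−S)⁺=0.0000, hold=0.0000 ⇒ V=0.0000 continue | (k=6,j=6): S=301.8287, (K−S)⁺=0.0000, hold=0.0000 ⇒ V=0.0000 continue  boundary S*=99.6443
step 5: (k=5,j=0): S=89.1911, (K−S)⁺=44.3189, hold=42.7482 ⇒ V=44.3189 exercise | (k=5,j=1): S=111.3226, (K−S)⁺=22.1874, hold=21.2687 ⇒ V=22.1874 exercise | (k=5,j=2): S=138.9456, (K−S)⁺=0.0000, hold=4.8700 ⇒ V=4.8700 continue | (k=5,j=3): S=173.4229, (K−S)⁺=0.0000, hold=0.0000 ⇒ V=0.0000 continue | (k=5,j=4): S=216.4552, (K−S)⁺=0.0000, hold=0.0000 ⇒ V=0.0000 continue | (k=5,j=5): S=270.1654, (K−S)⁺=0.0000, hold=0.0000 ⇒ V=0.0000 continue  boundary S*=111.3226
step 4: (k=4,j=0): S=99.6443, (K−S)⁺=33.8657, hold=32.2950 ⇒ V=33.8657 exercise | (k=4,j=1): S=124.3695, (K−S)⁺=9.1405, hold=12.9260 ⇒ V=12.9260 continue | (k=4,j=2): S=155.2300, (K−S)⁺=0.0000, hold=2.2816 ⇒ V=2.2816 continue | (k=4,j=3): S=193.7480, (K−S)⁺=0.0000, hold=0.0000 ⇒ V=0.0000 continue | (k=4,j=4): S=241.8237, (K−S)⁺=0.0000, hold=0.0000 ⇒ V=0.0000 continue  boundary S*=99.6443
step 3: (k=3,j=0): S=111.3226, (K−S)⁺=22.1874, hold=22.5842 ⇒ V=22.5842 continue | (k=3,j=1): S=138.9456, (K−S)⁺=0.0000, hold=7.2417 ⇒ V=7.2417 continue | (k=3,j=2): S=173.4229, (K−S)⁺=0.0000, hold=1.0689 ⇒ V=1.0689 continue | (k=3,j=3): S=216.4552, (K−S)⁺=0.0000, hold=0.0000 ⇒ V=0.0000 continue  boundary S*=-
step 2: (k=2,j=0): S=124.3695, (K−S)⁺=9.1405, hold=14.3445 ⇒ V=14.3445 continue | (k=2,j=1): S=155.2300, (K−S)⁺=0.0000, hold=3.9483 ⇒ V=3.9483 continue | (k=2,j=2): S=193.7480, (K−S)⁺=0.0000, hold=0.5008 ⇒ V=0.5008 continue  boundary S*=-
step 1: (k=1,j=0): S=138.9456, (K−S)⁺=0.0000, hold=8.7725 ⇒ V=8.7725 continue | (k=1,j=1): S=173.4229, (K−S)⁺=0.0000, hold=2.1101 ⇒ V=2.1101 continue  boundary S*=-
step 0: (k=0,j=0): S=155.2300, (K−S)⁺=0.0000, hold=5.2066 ⇒ V=5.2066 continue  boundary S*=-

price = 5.2066
boundary = - - - - 99.6443 111.3226 99.6443
tree:
5.2066
8.7725 2.1101
14.3445 3.9483 0.5008
22.5842 7.2417 1.0689 0.0000
33.8657 12.9260 2.2816 0.0000 0.0000
44.3189 22.1874 4.8700 0.0000 0.0000 0.0000
53.6755 33.8657 10.3948 0.0000 0.0000 0.0000 0.0000
62.0505 44.3189 22.1874 0.0000 0.0000 0.0000 0.0000 0.0000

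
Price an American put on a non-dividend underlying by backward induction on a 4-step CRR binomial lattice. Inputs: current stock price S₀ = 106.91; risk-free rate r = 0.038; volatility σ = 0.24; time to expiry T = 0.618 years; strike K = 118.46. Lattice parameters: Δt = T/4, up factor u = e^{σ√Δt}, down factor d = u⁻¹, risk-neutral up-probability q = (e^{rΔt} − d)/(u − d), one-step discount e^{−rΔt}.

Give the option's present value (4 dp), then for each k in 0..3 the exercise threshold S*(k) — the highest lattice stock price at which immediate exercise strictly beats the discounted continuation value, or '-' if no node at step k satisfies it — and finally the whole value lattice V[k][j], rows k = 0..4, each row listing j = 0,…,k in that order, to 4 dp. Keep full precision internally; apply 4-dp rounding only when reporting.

Δt=0.15450, u=1.09893, d=0.90998, q=0.50760, disc=e^(-rΔt)=0.99415
k=4 terminal: V=max(K-S,0) → 45.1538 29.9322 11.5500 0.0000 0.0000
k=3: j=0 S=80.5583 intr=37.9017 cont=37.2083 V=37.9017[EX]; j=1 S=97.2857 intr=21.1743 cont=20.4809 V=21.1743[EX]; j=2 S=117.4864 intr=0.9736 cont=5.6540 V=5.6540[hold]; j=3 S=141.8818 intr=0.0000 cont=0.0000 V=0.0000[hold]  S*(3)=97.2857
k=2: j=0 S=88.5278 intr=29.9322 cont=29.2388 V=29.9322[EX]; j=1 S=106.9100 intr=11.5500 cont=13.2184 V=13.2184[hold]; j=2 S=129.1092 intr=0.0000 cont=2.7677 V=2.7677[hold]  S*(2)=88.5278
k=1: j=0 S=97.2857 intr=21.1743 cont=21.3228 V=21.3228[hold]; j=1 S=117.4864 intr=0.9736 cont=7.8674 V=7.8674[hold]  S*(1)=-
k=0: j=0 S=106.9100 intr=11.5500 cont=14.4080 V=14.4080[hold]  S*(0)=-

price = 14.4080
boundary = - - 88.5278 97.2857
tree:
14.4080
21.3228 7.8674
29.9322 13.2184 2.7677
37.9017 21.1743 5.6540 0.0000
45.1538 29.9322 11.5500 0.0000 0.0000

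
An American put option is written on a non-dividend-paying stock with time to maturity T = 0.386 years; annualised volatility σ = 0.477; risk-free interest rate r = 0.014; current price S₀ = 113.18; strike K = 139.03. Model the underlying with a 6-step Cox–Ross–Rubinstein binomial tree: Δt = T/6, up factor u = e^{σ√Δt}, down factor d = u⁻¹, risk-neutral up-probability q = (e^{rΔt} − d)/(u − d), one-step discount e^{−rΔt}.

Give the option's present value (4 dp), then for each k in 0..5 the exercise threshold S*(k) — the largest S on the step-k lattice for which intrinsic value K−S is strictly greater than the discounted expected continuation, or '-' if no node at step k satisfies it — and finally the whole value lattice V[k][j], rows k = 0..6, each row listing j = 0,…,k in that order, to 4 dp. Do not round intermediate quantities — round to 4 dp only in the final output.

price = 30.6978
boundary = - - - 78.7297 88.8551 100.2827
tree:
30.6978
40.0484 20.3592
50.2064 28.8297 10.9794
60.3003 39.0785 17.4888 3.7624
69.2719 50.1749 26.8147 7.1526 0.0000
77.2211 60.3003 38.7473 13.5976 0.0000 0.0000
84.2645 69.2719 50.1749 25.8500 0.0000 0.0000 0.0000

params: Δt=0.06433 u=1.12861 d=0.88605 q=0.47351 e^(-rΔt)=0.99910
t_6 payoffs: 84.2645 69.2719 50.1749 25.8500 0.0000 0.0000 0.0000
t_5: node(5,0) S=61.8089 payoff=77.2211 vs cont=77.0959 → 77.2211 [stop]  node(5,1) S=78.7297 payoff=60.3003 vs cont=60.1751 → 60.3003 [stop]  node(5,2) S=100.2827 payoff=38.7473 vs cont=38.6221 → 38.7473 [stop]  node(5,3) S=127.7360 payoff=11.2940 vs cont=13.5976 → 13.5976 [wait]  node(5,4) S=162.7050 payoff=0.0000 vs cont=0.0000 → 0.0000 [wait]  node(5,5) S=207.2470 payoff=0.0000 vs cont=0.0000 → 0.0000 [wait]  ⇒ S*(5)=100.2827
t_4: node(4,0) S=69.7581 payoff=69.2719 vs cont=69.1467 → 69.2719 [stop]  node(4,1) S=88.8551 payoff=50.1749 vs cont=50.0498 → 50.1749 [stop]  node(4,2) S=113.1800 payoff=25.8500 vs cont=26.8147 → 26.8147 [wait]  node(4,3) S=144.1641 payoff=0.0000 vs cont=7.1526 → 7.1526 [wait]  node(4,4) S=183.6304 payoff=0.0000 vs cont=0.0000 → 0.0000 [wait]  ⇒ S*(4)=88.8551
t_3: node(3,0) S=78.7297 payoff=60.3003 vs cont=60.1751 → 60.3003 [stop]  node(3,1) S=100.2827 payoff=38.7473 vs cont=39.0785 → 39.0785 [wait]  node(3,2) S=127.7360 payoff=11.2940 vs cont=17.4888 → 17.4888 [wait]  node(3,3) S=162.7050 payoff=0.0000 vs cont=3.7624 → 3.7624 [wait]  ⇒ S*(3)=78.7297
t_2: node(2,0) S=88.8551 payoff=50.1749 vs cont=50.2064 → 50.2064 [wait]  node(2,1) S=113.1800 payoff=25.8500 vs cont=28.8297 → 28.8297 [wait]  node(2,2) S=144.1641 payoff=0.0000 vs cont=10.9794 → 10.9794 [wait]  ⇒ S*(2)=-
t_1: node(1,0) S=100.2827 payoff=38.7473 vs cont=40.0484 → 40.0484 [wait]  node(1,1) S=127.7360 payoff=11.2940 vs cont=20.3592 → 20.3592 [wait]  ⇒ S*(1)=-
t_0: node(0,0) S=113.1800 payoff=25.8500 vs cont=30.6978 → 30.6978 [wait]  ⇒ S*(0)=-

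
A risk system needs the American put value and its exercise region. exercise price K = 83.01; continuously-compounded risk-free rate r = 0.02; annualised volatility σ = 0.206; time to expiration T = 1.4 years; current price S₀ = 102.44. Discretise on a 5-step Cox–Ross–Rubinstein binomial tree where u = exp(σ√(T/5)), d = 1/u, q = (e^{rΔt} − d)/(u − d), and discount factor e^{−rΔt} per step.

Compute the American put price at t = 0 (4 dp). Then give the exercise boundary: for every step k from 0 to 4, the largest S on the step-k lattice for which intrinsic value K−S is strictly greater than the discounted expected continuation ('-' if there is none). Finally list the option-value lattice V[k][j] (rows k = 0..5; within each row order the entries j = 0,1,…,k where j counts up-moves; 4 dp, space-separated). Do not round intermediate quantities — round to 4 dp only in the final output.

params: Δt=0.28000 u=1.11517 d=0.89673 q=0.49848 e^(-rΔt)=0.99442
t_5 payoffs: 23.6125 9.1433 0.0000 0.0000 0.0000 0.0000
t_4: node(4,0) S=66.2382 payoff=16.7718 vs cont=16.3082 → 16.7718 [stop]  node(4,1) S=82.3738 payoff=0.6362 vs cont=4.5599 → 4.5599 [wait]  node(4,2) S=102.4400 payoff=0.0000 vs cont=0.0000 → 0.0000 [wait]  node(4,3) S=127.3943 payoff=0.0000 vs cont=0.0000 → 0.0000 [wait]  node(4,4) S=158.4275 payoff=0.0000 vs cont=0.0000 → 0.0000 [wait]  ⇒ S*(4)=66.2382
t_3: node(3,0) S=73.8667 payoff=9.1433 vs cont=10.6247 → 10.6247 [wait]  node(3,1) S=91.8606 payoff=0.0000 vs cont=2.2741 → 2.2741 [wait]  node(3,2) S=114.2378 payoff=0.0000 vs cont=0.0000 → 0.0000 [wait]  node(3,3) S=142.0661 payoff=0.0000 vs cont=0.0000 → 0.0000 [wait]  ⇒ S*(3)=-
t_2: node(2,0) S=82.3738 payoff=0.6362 vs cont=6.4260 → 6.4260 [wait]  node(2,1) S=102.4400 payoff=0.0000 vs cont=1.1341 → 1.1341 [wait]  node(2,2) S=127.3943 payoff=0.0000 vs cont=0.0000 → 0.0000 [wait]  ⇒ S*(2)=-
t_1: node(1,0) S=91.8606 payoff=0.0000 vs cont=3.7669 → 3.7669 [wait]  node(1,1) S=114.2378 payoff=0.0000 vs cont=0.5656 → 0.5656 [wait]  ⇒ S*(1)=-
t_0: node(0,0) S=102.4400 payoff=0.0000 vs cont=2.1590 → 2.1590 [wait]  ⇒ S*(0)=-

price = 2.1590
boundary = - - - - 66.2382
tree:
2.1590
3.7669 0.5656
6.4260 1.1341 0.0000
10.6247 2.2741 0.0000 0.0000
16.7718 4.5599 0.0000 0.0000 0.0000
23.6125 9.1433 0.0000 0.0000 0.0000 0.0000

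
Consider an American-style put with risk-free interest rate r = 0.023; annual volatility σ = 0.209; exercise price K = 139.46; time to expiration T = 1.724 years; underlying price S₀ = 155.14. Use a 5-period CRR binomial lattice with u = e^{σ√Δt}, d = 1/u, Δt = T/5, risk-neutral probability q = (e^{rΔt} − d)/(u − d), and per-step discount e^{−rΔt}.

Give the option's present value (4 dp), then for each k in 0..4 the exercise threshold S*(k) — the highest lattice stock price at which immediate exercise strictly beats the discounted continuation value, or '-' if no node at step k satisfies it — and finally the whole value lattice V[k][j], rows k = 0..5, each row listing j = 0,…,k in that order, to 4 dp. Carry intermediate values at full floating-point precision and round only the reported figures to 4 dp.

Δt=0.34480, u=1.13057, d=0.88451, q=0.50171, disc=e^(-rΔt)=0.99210
k=5 terminal: V=max(K-S,0) → 55.4692 32.1034 2.2375 0.0000 0.0000 0.0000
k=4: j=0 S=94.9577 intr=44.5023 cont=43.4007 V=44.5023[EX]; j=1 S=121.3744 intr=18.0856 cont=16.9840 V=18.0856[EX]; j=2 S=155.1400 intr=0.0000 cont=1.1061 V=1.1061[hold]; j=3 S=198.2990 intr=0.0000 cont=0.0000 V=0.0000[hold]; j=4 S=253.4647 intr=0.0000 cont=0.0000 V=0.0000[hold]  S*(4)=121.3744
k=3: j=0 S=107.3566 intr=32.1034 cont=31.0018 V=32.1034[EX]; j=1 S=137.2225 intr=2.2375 cont=9.4912 V=9.4912[hold]; j=2 S=175.3970 intr=0.0000 cont=0.5468 V=0.5468[hold]; j=3 S=224.1914 intr=0.0000 cont=0.0000 V=0.0000[hold]  S*(3)=107.3566
k=2: j=0 S=121.3744 intr=18.0856 cont=20.5946 V=20.5946[hold]; j=1 S=155.1400 intr=0.0000 cont=4.9641 V=4.9641[hold]; j=2 S=198.2990 intr=0.0000 cont=0.2703 V=0.2703[hold]  S*(2)=-
k=1: j=0 S=137.2225 intr=2.2375 cont=12.6518 V=12.6518[hold]; j=1 S=175.3970 intr=0.0000 cont=2.5886 V=2.5886[hold]  S*(1)=-
k=0: j=0 S=155.1400 intr=0.0000 cont=7.5429 V=7.5429[hold]  S*(0)=-

price = 7.5429
boundary = - - - 107.3566 121.3744
tree:
7.5429
12.6518 2.5886
20.5946 4.9641 0.2703
32.1034 9.4912 0.5468 0.0000
44.5023 18.0856 1.1061 0.0000 0.0000
55.4692 32.1034 2.2375 0.0000 0.0000 0.0000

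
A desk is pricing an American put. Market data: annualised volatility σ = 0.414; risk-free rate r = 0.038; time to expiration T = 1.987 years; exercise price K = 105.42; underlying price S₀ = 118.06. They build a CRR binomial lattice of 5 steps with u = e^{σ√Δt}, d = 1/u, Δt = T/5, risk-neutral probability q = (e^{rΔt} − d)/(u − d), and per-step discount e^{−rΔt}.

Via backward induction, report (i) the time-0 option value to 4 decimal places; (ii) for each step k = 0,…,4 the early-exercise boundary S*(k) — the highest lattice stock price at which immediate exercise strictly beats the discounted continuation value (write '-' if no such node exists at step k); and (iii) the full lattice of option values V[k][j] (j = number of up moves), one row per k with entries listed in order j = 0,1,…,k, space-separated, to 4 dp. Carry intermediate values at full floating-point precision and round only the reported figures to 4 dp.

price = 17.3852
boundary = - - - 53.9599 70.0511
tree:
17.3852
25.8895 8.1292
37.3033 13.5507 2.1316
51.4601 22.1694 4.0369 0.0000
63.8551 35.3689 7.6453 0.0000 0.0000
73.4028 51.4601 14.4792 0.0000 0.0000 0.0000

params: Δt=0.39740 u=1.29821 d=0.77029 q=0.46394 e^(-rΔt)=0.98501
t_5 payoffs: 73.4028 51.4601 14.4792 0.0000 0.0000 0.0000
t_4: node(4,0) S=41.5649 payoff=63.8551 vs cont=62.2751 → 63.8551 [stop]  node(4,1) S=70.0511 payoff=35.3689 vs cont=33.7889 → 35.3689 [stop]  node(4,2) S=118.0600 payoff=0.0000 vs cont=7.6453 → 7.6453 [wait]  node(4,3) S=198.9715 payoff=0.0000 vs cont=0.0000 → 0.0000 [wait]  node(4,4) S=335.3350 payoff=0.0000 vs cont=0.0000 → 0.0000 [wait]  ⇒ S*(4)=70.0511
t_3: node(3,0) S=53.9599 payoff=51.4601 vs cont=49.8801 → 51.4601 [stop]  node(3,1) S=90.9408 payoff=14.4792 vs cont=22.1694 → 22.1694 [wait]  node(3,2) S=153.2663 payoff=0.0000 vs cont=4.0369 → 4.0369 [wait]  node(3,3) S=258.3062 payoff=0.0000 vs cont=0.0000 → 0.0000 [wait]  ⇒ S*(3)=53.9599
t_2: node(2,0) S=70.0511 payoff=35.3689 vs cont=37.3033 → 37.3033 [wait]  node(2,1) S=118.0600 payoff=0.0000 vs cont=13.5507 → 13.5507 [wait]  node(2,2) S=198.9715 payoff=0.0000 vs cont=2.1316 → 2.1316 [wait]  ⇒ S*(2)=-
t_1: node(1,0) S=90.9408 payoff=14.4792 vs cont=25.8895 → 25.8895 [wait]  node(1,1) S=153.2663 payoff=0.0000 vs cont=8.1292 → 8.1292 [wait]  ⇒ S*(1)=-
t_0: node(0,0) S=118.0600 payoff=0.0000 vs cont=17.3852 → 17.3852 [wait]  ⇒ S*(0)=-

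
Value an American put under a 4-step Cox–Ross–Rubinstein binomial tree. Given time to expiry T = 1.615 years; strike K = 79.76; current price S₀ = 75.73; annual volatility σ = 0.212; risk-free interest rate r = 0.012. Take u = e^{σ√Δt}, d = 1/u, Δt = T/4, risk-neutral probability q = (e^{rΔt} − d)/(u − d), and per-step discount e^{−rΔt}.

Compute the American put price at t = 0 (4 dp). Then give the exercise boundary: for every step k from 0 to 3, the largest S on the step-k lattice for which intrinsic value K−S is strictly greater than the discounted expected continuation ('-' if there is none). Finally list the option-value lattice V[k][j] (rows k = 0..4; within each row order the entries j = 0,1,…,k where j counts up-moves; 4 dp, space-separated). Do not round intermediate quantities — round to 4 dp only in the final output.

price = 9.9567
boundary = - - 57.8445 66.1859
tree:
9.9567
15.0841 4.5976
21.9155 7.9625 1.0612
29.2055 13.5741 2.0680 0.0000
35.5768 21.9155 4.0300 0.0000 0.0000

Δt=0.40375  u=1.14420  d=0.87397  q=0.48435  discount=0.99517
step 4 (expiry): payoffs max(K−S,0) = 35.5768 21.9155 4.0300 0.0000 0.0000
step 3: (k=3,j=0): S=50.5545, (K−S)⁺=29.2055, hold=28.8200 ⇒ V=29.2055 exercise | (k=3,j=1): S=66.1859, (K−S)⁺=13.5741, hold=13.1886 ⇒ V=13.5741 exercise | (k=3,j=2): S=86.6504, (K−S)⁺=0.0000, hold=2.0680 ⇒ V=2.0680 continue | (k=3,j=3): S=113.4426, (K−S)⁺=0.0000, hold=0.0000 ⇒ V=0.0000 continue  boundary S*=66.1859
step 2: (k=2,j=0): S=57.8445, (K−S)⁺=21.9155, hold=21.5300 ⇒ V=21.9155 exercise | (k=2,j=1): S=75.7300, (K−S)⁺=4.0300, hold=7.9625 ⇒ V=7.9625 continue | (k=2,j=2): S=99.1456, (K−S)⁺=0.0000, hold=1.0612 ⇒ V=1.0612 continue  boundary S*=57.8445
step 1: (k=1,j=0): S=66.1859, (K−S)⁺=13.5741, hold=15.0841 ⇒ V=15.0841 continue | (k=1,j=1): S=86.6504, (K−S)⁺=0.0000, hold=4.5976 ⇒ V=4.5976 continue  boundary S*=-
step 0: (k=0,j=0): S=75.7300, (K−S)⁺=4.0300, hold=9.9567 ⇒ V=9.9567 continue  boundary S*=-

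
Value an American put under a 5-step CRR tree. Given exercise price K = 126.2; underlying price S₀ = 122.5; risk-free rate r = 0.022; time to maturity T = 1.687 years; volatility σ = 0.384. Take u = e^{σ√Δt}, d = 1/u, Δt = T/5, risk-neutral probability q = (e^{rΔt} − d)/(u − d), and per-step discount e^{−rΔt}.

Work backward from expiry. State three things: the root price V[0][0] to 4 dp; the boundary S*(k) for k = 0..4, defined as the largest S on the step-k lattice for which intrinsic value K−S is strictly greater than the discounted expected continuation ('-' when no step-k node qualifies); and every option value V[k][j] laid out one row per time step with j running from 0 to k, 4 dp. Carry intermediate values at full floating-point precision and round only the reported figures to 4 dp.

price = 25.1857
boundary = - - - 62.7375 78.4145
tree:
25.1857
35.7498 13.2427
48.8086 21.0611 4.3165
63.4625 32.4661 8.0684 0.0000
76.0054 47.7855 15.0817 0.0000 0.0000
86.0406 63.4625 28.1909 0.0000 0.0000 0.0000

params: Δt=0.33740 u=1.24988 d=0.80007 q=0.46103 e^(-rΔt)=0.99260
t_5 payoffs: 86.0406 63.4625 28.1909 0.0000 0.0000 0.0000
t_4: node(4,0) S=50.1946 payoff=76.0054 vs cont=75.0721 → 76.0054 [stop]  node(4,1) S=78.4145 payoff=47.7855 vs cont=46.8522 → 47.7855 [stop]  node(4,2) S=122.5000 payoff=3.7000 vs cont=15.0817 → 15.0817 [wait]  node(4,3) S=191.3707 payoff=0.0000 vs cont=0.0000 → 0.0000 [wait]  node(4,4) S=298.9613 payoff=0.0000 vs cont=0.0000 → 0.0000 [wait]  ⇒ S*(4)=78.4145
t_3: node(3,0) S=62.7375 payoff=63.4625 vs cont=62.5293 → 63.4625 [stop]  node(3,1) S=98.0091 payoff=28.1909 vs cont=32.4661 → 32.4661 [wait]  node(3,2) S=153.1108 payoff=0.0000 vs cont=8.0684 → 8.0684 [wait]  node(3,3) S=239.1912 payoff=0.0000 vs cont=0.0000 → 0.0000 [wait]  ⇒ S*(3)=62.7375
t_2: node(2,0) S=78.4145 payoff=47.7855 vs cont=48.8086 → 48.8086 [wait]  node(2,1) S=122.5000 payoff=3.7000 vs cont=21.0611 → 21.0611 [wait]  node(2,2) S=191.3707 payoff=0.0000 vs cont=4.3165 → 4.3165 [wait]  ⇒ S*(2)=-
t_1: node(1,0) S=98.0091 payoff=28.1909 vs cont=35.7498 → 35.7498 [wait]  node(1,1) S=153.1108 payoff=0.0000 vs cont=13.2427 → 13.2427 [wait]  ⇒ S*(1)=-
t_0: node(0,0) S=122.5000 payoff=3.7000 vs cont=25.1857 → 25.1857 [wait]  ⇒ S*(0)=-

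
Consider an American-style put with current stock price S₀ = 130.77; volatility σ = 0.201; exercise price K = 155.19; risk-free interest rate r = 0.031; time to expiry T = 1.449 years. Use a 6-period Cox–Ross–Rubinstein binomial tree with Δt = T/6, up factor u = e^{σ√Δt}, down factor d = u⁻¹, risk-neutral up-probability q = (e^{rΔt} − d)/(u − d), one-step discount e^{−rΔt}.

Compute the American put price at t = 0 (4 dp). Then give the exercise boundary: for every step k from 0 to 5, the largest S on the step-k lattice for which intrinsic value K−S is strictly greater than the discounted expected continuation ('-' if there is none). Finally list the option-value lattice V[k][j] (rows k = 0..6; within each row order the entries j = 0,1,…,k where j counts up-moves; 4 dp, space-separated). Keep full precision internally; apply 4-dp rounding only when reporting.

price = 26.1539
boundary = - 118.4704 107.3277 118.4704 130.7700 118.4704
tree:
26.1539
36.7196 16.5187
47.8623 25.2272 8.5034
57.9570 36.7196 14.6998 2.7528
67.1023 47.8623 24.4200 5.6985 0.0000
75.3874 57.9570 36.7196 11.7965 0.0000 0.0000
82.8932 67.1023 47.8623 24.4200 0.0000 0.0000 0.0000

params: Δt=0.24150 u=1.10382 d=0.90594 q=0.51330 e^(-rΔt)=0.99254
t_6 payoffs: 82.8932 67.1023 47.8623 24.4200 0.0000 0.0000 0.0000
t_5: node(5,0) S=79.8026 payoff=75.3874 vs cont=74.2299 → 75.3874 [stop]  node(5,1) S=97.2330 payoff=57.9570 vs cont=56.7995 → 57.9570 [stop]  node(5,2) S=118.4704 payoff=36.7196 vs cont=35.5621 → 36.7196 [stop]  node(5,3) S=144.3465 payoff=10.8435 vs cont=11.7965 → 11.7965 [wait]  node(5,4) S=175.8744 payoff=0.0000 vs cont=0.0000 → 0.0000 [wait]  node(5,5) S=214.2886 payoff=0.0000 vs cont=0.0000 → 0.0000 [wait]  ⇒ S*(5)=118.4704
t_4: node(4,0) S=88.0877 payoff=67.1023 vs cont=65.9448 → 67.1023 [stop]  node(4,1) S=107.3277 payoff=47.8623 vs cont=46.7048 → 47.8623 [stop]  node(4,2) S=130.7700 payoff=24.4200 vs cont=23.7481 → 24.4200 [stop]  node(4,3) S=159.3325 payoff=0.0000 vs cont=5.6985 → 5.6985 [wait]  node(4,4) S=194.1337 payoff=0.0000 vs cont=0.0000 → 0.0000 [wait]  ⇒ S*(4)=130.7700
t_3: node(3,0) S=97.2330 payoff=57.9570 vs cont=56.7995 → 57.9570 [stop]  node(3,1) S=118.4704 payoff=36.7196 vs cont=35.5621 → 36.7196 [stop]  node(3,2) S=144.3465 payoff=10.8435 vs cont=14.6998 → 14.6998 [wait]  node(3,3) S=175.8744 payoff=0.0000 vs cont=2.7528 → 2.7528 [wait]  ⇒ S*(3)=118.4704
t_2: node(2,0) S=107.3277 payoff=47.8623 vs cont=46.7048 → 47.8623 [stop]  node(2,1) S=130.7700 payoff=24.4200 vs cont=25.2272 → 25.2272 [wait]  node(2,2) S=159.3325 payoff=0.0000 vs cont=8.5034 → 8.5034 [wait]  ⇒ S*(2)=107.3277
t_1: node(1,0) S=118.4704 payoff=36.7196 vs cont=35.9733 → 36.7196 [stop]  node(1,1) S=144.3465 payoff=10.8435 vs cont=16.5187 → 16.5187 [wait]  ⇒ S*(1)=118.4704
t_0: node(0,0) S=130.7700 payoff=24.4200 vs cont=26.1539 → 26.1539 [wait]  ⇒ S*(0)=-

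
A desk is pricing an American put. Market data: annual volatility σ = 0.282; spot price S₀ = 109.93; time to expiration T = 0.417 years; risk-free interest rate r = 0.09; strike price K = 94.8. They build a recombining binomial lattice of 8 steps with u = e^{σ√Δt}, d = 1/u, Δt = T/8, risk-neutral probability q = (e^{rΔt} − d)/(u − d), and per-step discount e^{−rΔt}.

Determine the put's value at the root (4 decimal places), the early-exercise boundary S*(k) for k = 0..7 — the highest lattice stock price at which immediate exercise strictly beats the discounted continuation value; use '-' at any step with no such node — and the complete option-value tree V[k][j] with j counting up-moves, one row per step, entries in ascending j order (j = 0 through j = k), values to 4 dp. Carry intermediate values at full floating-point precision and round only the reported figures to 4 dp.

price = 1.4738
boundary = - - - - - 79.6728 84.9711 79.6728
tree:
1.4738
2.4964 0.5448
4.1282 1.0151 0.1163
6.6276 1.8621 0.2436 0.0000
10.2521 3.3472 0.5103 0.0000 0.0000
15.1272 5.8519 1.0691 0.0000 0.0000 0.0000
20.0952 9.8289 2.2397 0.0000 0.0000 0.0000 0.0000
24.7533 15.1272 4.6919 0.0000 0.0000 0.0000 0.0000 0.0000
29.1210 20.0952 9.8289 0.0000 0.0000 0.0000 0.0000 0.0000 0.0000

params: Δt=0.05212 u=1.06650 d=0.93765 q=0.52040 e^(-rΔt)=0.99532
t_8 payoffs: 29.1210 20.0952 9.8289 0.0000 0.0000 0.0000 0.0000 0.0000 0.0000
t_7: node(7,0) S=70.0467 payoff=24.7533 vs cont=24.3096 → 24.7533 [stop]  node(7,1) S=79.6728 payoff=15.1272 vs cont=14.6835 → 15.1272 [stop]  node(7,2) S=90.6218 payoff=4.1782 vs cont=4.6919 → 4.6919 [wait]  node(7,3) S=103.0754 payoff=0.0000 vs cont=0.0000 → 0.0000 [wait]  node(7,4) S=117.2404 payoff=0.0000 vs cont=0.0000 → 0.0000 [wait]  node(7,5) S=133.3521 payoff=0.0000 vs cont=0.0000 → 0.0000 [wait]  node(7,6) S=151.6779 payoff=0.0000 vs cont=0.0000 → 0.0000 [wait]  node(7,7) S=172.5222 payoff=0.0000 vs cont=0.0000 → 0.0000 [wait]  ⇒ S*(7)=79.6728
t_6: node(6,0) S=74.7048 payoff=20.0952 vs cont=19.6515 → 20.0952 [stop]  node(6,1) S=84.9711 payoff=9.8289 vs cont=9.6512 → 9.8289 [stop]  node(6,2) S=96.6482 payoff=0.0000 vs cont=2.2397 → 2.2397 [wait]  node(6,3) S=109.9300 payoff=0.0000 vs cont=0.0000 → 0.0000 [wait]  node(6,4) S=125.0370 payoff=0.0000 vs cont=0.0000 → 0.0000 [wait]  node(6,5) S=142.2202 payoff=0.0000 vs cont=0.0000 → 0.0000 [wait]  node(6,6) S=161.7647 payoff=0.0000 vs cont=0.0000 → 0.0000 [wait]  ⇒ S*(6)=84.9711
t_5: node(5,0) S=79.6728 payoff=15.1272 vs cont=14.6835 → 15.1272 [stop]  node(5,1) S=90.6218 payoff=4.1782 vs cont=5.8519 → 5.8519 [wait]  node(5,2) S=103.0754 payoff=0.0000 vs cont=1.0691 → 1.0691 [wait]  node(5,3) S=117.2404 payoff=0.0000 vs cont=0.0000 → 0.0000 [wait]  node(5,4) S=133.3521 payoff=0.0000 vs cont=0.0000 → 0.0000 [wait]  node(5,5) S=151.6779 payoff=0.0000 vs cont=0.0000 → 0.0000 [wait]  ⇒ S*(5)=79.6728
t_4: node(4,0) S=84.9711 payoff=9.8289 vs cont=10.2521 → 10.2521 [wait]  node(4,1) S=96.6482 payoff=0.0000 vs cont=3.3472 → 3.3472 [wait]  node(4,2) S=109.9300 payoff=0.0000 vs cont=0.5103 → 0.5103 [wait]  node(4,3) S=125.0370 payoff=0.0000 vs cont=0.0000 → 0.0000 [wait]  node(4,4) S=142.2202 payoff=0.0000 vs cont=0.0000 → 0.0000 [wait]  ⇒ S*(4)=-
t_3: node(3,0) S=90.6218 payoff=4.1782 vs cont=6.6276 → 6.6276 [wait]  node(3,1) S=103.0754 payoff=0.0000 vs cont=1.8621 → 1.8621 [wait]  node(3,2) S=117.2404 payoff=0.0000 vs cont=0.2436 → 0.2436 [wait]  node(3,3) S=133.3521 payoff=0.0000 vs cont=0.0000 → 0.0000 [wait]  ⇒ S*(3)=-
t_2: node(2,0) S=96.6482 payoff=0.0000 vs cont=4.1282 → 4.1282 [wait]  node(2,1) S=109.9300 payoff=0.0000 vs cont=1.0151 → 1.0151 [wait]  node(2,2) S=125.0370 payoff=0.0000 vs cont=0.1163 → 0.1163 [wait]  ⇒ S*(2)=-
t_1: node(1,0) S=103.0754 payoff=0.0000 vs cont=2.4964 → 2.4964 [wait]  node(1,1) S=117.2404 payoff=0.0000 vs cont=0.5448 → 0.5448 [wait]  ⇒ S*(1)=-
t_0: node(0,0) S=109.9300 payoff=0.0000 vs cont=1.4738 → 1.4738 [wait]  ⇒ S*(0)=-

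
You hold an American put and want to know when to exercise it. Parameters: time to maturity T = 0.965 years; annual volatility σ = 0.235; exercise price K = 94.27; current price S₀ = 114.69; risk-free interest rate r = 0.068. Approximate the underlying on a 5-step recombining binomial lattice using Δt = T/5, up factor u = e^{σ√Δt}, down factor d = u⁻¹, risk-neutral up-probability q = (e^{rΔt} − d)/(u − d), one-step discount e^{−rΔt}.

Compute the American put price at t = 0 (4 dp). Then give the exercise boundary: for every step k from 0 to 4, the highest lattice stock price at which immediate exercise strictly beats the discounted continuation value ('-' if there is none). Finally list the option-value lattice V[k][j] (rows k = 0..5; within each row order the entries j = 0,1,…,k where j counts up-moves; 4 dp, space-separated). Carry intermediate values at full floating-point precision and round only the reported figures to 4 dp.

price = 1.7234
boundary = - - - - 75.8892
tree:
1.7234
3.2705 0.4375
6.0560 0.9596 0.0000
10.8317 2.1049 0.0000 0.0000
18.3808 4.6170 0.0000 0.0000 0.0000
25.8247 10.1273 0.0000 0.0000 0.0000 0.0000

Δt=0.19300  u=1.10876  d=0.90191  q=0.53808  discount=0.98696
step 5 (expiry): payoffs max(K−S,0) = 25.8247 10.1273 0.0000 0.0000 0.0000 0.0000
step 4: (k=4,j=0): S=75.8892, (K−S)⁺=18.3808, hold=17.1517 ⇒ V=18.3808 exercise | (k=4,j=1): S=93.2938, (K−S)⁺=0.9762, hold=4.6170 ⇒ V=4.6170 continue | (k=4,j=2): S=114.6900, (K−S)⁺=0.0000, hold=0.0000 ⇒ V=0.0000 continue | (k=4,j=3): S=140.9933, (K−S)⁺=0.0000, hold=0.0000 ⇒ V=0.0000 continue | (k=4,j=4): S=173.3290, (K−S)⁺=0.0000, hold=0.0000 ⇒ V=0.0000 continue  boundary S*=75.8892
step 3: (k=3,j=0): S=84.1427, (K−S)⁺=10.1273, hold=10.8317 ⇒ V=10.8317 continue | (k=3,j=1): S=103.4402, (K−S)⁺=0.0000, hold=2.1049 ⇒ V=2.1049 continue | (k=3,j=2): S=127.1634, (K−S)⁺=0.0000, hold=0.0000 ⇒ V=0.0000 continue | (k=3,j=3): S=156.3273, (K−S)⁺=0.0000, hold=0.0000 ⇒ V=0.0000 continue  boundary S*=-
step 2: (k=2,j=0): S=93.2938, (K−S)⁺=0.9762, hold=6.0560 ⇒ V=6.0560 continue | (k=2,j=1): S=114.6900, (K−S)⁺=0.0000, hold=0.9596 ⇒ V=0.9596 continue | (k=2,j=2): S=140.9933, (K−S)⁺=0.0000, hold=0.0000 ⇒ V=0.0000 continue  boundary S*=-
step 1: (k=1,j=0): S=103.4402, (K−S)⁺=0.0000, hold=3.2705 ⇒ V=3.2705 continue | (k=1,j=1): S=127.1634, (K−S)⁺=0.0000, hold=0.4375 ⇒ V=0.4375 continue  boundary S*=-
step 0: (k=0,j=0): S=114.6900, (K−S)⁺=0.0000, hold=1.7234 ⇒ V=1.7234 continue  boundary S*=-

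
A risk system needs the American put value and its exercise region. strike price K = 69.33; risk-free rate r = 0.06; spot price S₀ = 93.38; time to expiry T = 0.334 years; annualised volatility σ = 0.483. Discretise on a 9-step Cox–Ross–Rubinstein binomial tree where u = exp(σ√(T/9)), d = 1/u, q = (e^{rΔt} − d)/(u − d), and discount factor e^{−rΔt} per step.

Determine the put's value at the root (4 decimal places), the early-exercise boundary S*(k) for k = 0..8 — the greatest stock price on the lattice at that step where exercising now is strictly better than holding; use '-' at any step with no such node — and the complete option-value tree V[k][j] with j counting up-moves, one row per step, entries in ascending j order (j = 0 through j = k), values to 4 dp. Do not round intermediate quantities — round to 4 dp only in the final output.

Δt=0.03711  u=1.09751  d=0.91115  q=0.48872  discount=0.99778
step 9 (expiry): payoffs max(K−S,0) = 28.9126 20.6459 10.6883 0.0000 0.0000 0.0000 0.0000 0.0000 0.0000 0.0000
step 8: (k=8,j=0): S=44.3586, (K−S)⁺=24.9714, hold=24.8172 ⇒ V=24.9714 exercise | (k=8,j=1): S=53.4314, (K−S)⁺=15.8986, hold=15.7444 ⇒ V=15.8986 exercise | (k=8,j=2): S=64.3600, (K−S)⁺=4.9700, hold=5.4526 ⇒ V=5.4526 continue | (k=8,j=3): S=77.5238, (K−S)⁺=0.0000, hold=0.0000 ⇒ V=0.0000 continue | (k=8,j=4): S=93.3800, (K−S)⁺=0.0000, hold=0.0000 ⇒ V=0.0000 continue | (k=8,j=5): S=112.4794, (K−S)⁺=0.0000, hold=0.0000 ⇒ V=0.0000 continue | (k=8,j=6): S=135.4852, (K−S)⁺=0.0000, hold=0.0000 ⇒ V=0.0000 continue | (k=8,j=7): S=163.1965, (K−S)⁺=0.0000, hold=0.0000 ⇒ V=0.0000 continue | (k=8,j=8): S=196.5757, (K−S)⁺=0.0000, hold=0.0000 ⇒ V=0.0000 continue  boundary S*=53.4314
step 7: (k=7,j=0): S=48.6841, (K−S)⁺=20.6459, hold=20.4917 ⇒ V=20.6459 exercise | (k=7,j=1): S=58.6417, (K−S)⁺=10.6883, hold=10.7694 ⇒ V=10.7694 continue | (k=7,j=2): S=70.6359, (K−S)⁺=0.0000, hold=2.7816 ⇒ V=2.7816 continue | (k=7,j=3): S=85.0833, (K−S)⁺=0.0000, hold=0.0000 ⇒ V=0.0000 continue | (k=7,j=4): S=102.4857, (K−S)⁺=0.0000, hold=0.0000 ⇒ V=0.0000 continue | (k=7,j=5): S=123.4475, (K−S)⁺=0.0000, hold=0.0000 ⇒ V=0.0000 continue | (k=7,j=6): S=148.6967, (K−S)⁺=0.0000, hold=0.0000 ⇒ V=0.0000 continue | (k=7,j=7): S=179.1102, (K−S)⁺=0.0000, hold=0.0000 ⇒ V=0.0000 continue  boundary S*=48.6841
step 6: (k=6,j=0): S=53.4314, (K−S)⁺=15.8986, hold=15.7839 ⇒ V=15.8986 exercise | (k=6,j=1): S=64.3600, (K−S)⁺=4.9700, hold=6.8504 ⇒ V=6.8504 continue | (k=6,j=2): S=77.5238, (K−S)⁺=0.0000, hold=1.4190 ⇒ V=1.4190 continue | (k=6,j=3): S=93.3800, (K−S)⁺=0.0000, hold=0.0000 ⇒ V=0.0000 continue | (k=6,j=4): S=112.4794, (K−S)⁺=0.0000, hold=0.0000 ⇒ V=0.0000 continue | (k=6,j=5): S=135.4852, (K−S)⁺=0.0000, hold=0.0000 ⇒ V=0.0000 continue | (k=6,j=6): S=163.1965, (K−S)⁺=0.0000, hold=0.0000 ⇒ V=0.0000 continue  boundary S*=53.4314
step 5: (k=5,j=0): S=58.6417, (K−S)⁺=10.6883, hold=11.4510 ⇒ V=11.4510 continue | (k=5,j=1): S=70.6359, (K−S)⁺=0.0000, hold=4.1867 ⇒ V=4.1867 continue | (k=5,j=2): S=85.0833, (K−S)⁺=0.0000, hold=0.7239 ⇒ V=0.7239 continue | (k=5,j=3): S=102.4857, (K−S)⁺=0.0000, hold=0.0000 ⇒ V=0.0000 continue | (k=5,j=4): S=123.4475, (K−S)⁺=0.0000, hold=0.0000 ⇒ V=0.0000 continue | (k=5,j=5): S=148.6967, (K−S)⁺=0.0000, hold=0.0000 ⇒ V=0.0000 continue  boundary S*=-
step 4: (k=4,j=0): S=64.3600, (K−S)⁺=4.9700, hold=7.8832 ⇒ V=7.8832 continue | (k=4,j=1): S=77.5238, (K−S)⁺=0.0000, hold=2.4888 ⇒ V=2.4888 continue | (k=4,j=2): S=93.3800, (K−S)⁺=0.0000, hold=0.3693 ⇒ V=0.3693 continue | (k=4,j=3): S=112.4794, (K−S)⁺=0.0000, hold=0.0000 ⇒ V=0.0000 continue | (k=4,j=4): S=135.4852, (K−S)⁺=0.0000, hold=0.0000 ⇒ V=0.0000 continue  boundary S*=-
step 3: (k=3,j=0): S=70.6359, (K−S)⁺=0.0000, hold=5.2352 ⇒ V=5.2352 continue | (k=3,j=1): S=85.0833, (K−S)⁺=0.0000, hold=1.4497 ⇒ V=1.4497 continue | (k=3,j=2): S=102.4857, (K−S)⁺=0.0000, hold=0.1884 ⇒ V=0.1884 continue | (k=3,j=3): S=123.4475, (K−S)⁺=0.0000, hold=0.0000 ⇒ V=0.0000 continue  boundary S*=-
step 2: (k=2,j=0): S=77.5238, (K−S)⁺=0.0000, hold=3.3777 ⇒ V=3.3777 continue | (k=2,j=1): S=93.3800, (K−S)⁺=0.0000, hold=0.8314 ⇒ V=0.8314 continue | (k=2,j=2): S=112.4794, (K−S)⁺=0.0000, hold=0.0961 ⇒ V=0.0961 continue  boundary S*=-
step 1: (k=1,j=0): S=85.0833, (K−S)⁺=0.0000, hold=2.1285 ⇒ V=2.1285 continue | (k=1,j=1): S=102.4857, (K−S)⁺=0.0000, hold=0.4710 ⇒ V=0.4710 continue  boundary S*=-
step 0: (k=0,j=0): S=93.3800, (K−S)⁺=0.0000, hold=1.3156 ⇒ V=1.3156 continue  boundary S*=-

price = 1.3156
boundary = - - - - - - 53.4314 48.6841 53.4314
tree:
1.3156
2.1285 0.4710
3.3777 0.8314 0.0961
5.2352 1.4497 0.1884 0.0000
7.8832 2.4888 0.3693 0.0000 0.0000
11.4510 4.1867 0.7239 0.0000 0.0000 0.0000
15.8986 6.8504 1.4190 0.0000 0.0000 0.0000 0.0000
20.6459 10.7694 2.7816 0.0000 0.0000 0.0000 0.0000 0.0000
24.9714 15.8986 5.4526 0.0000 0.0000 0.0000 0.0000 0.0000 0.0000
28.9126 20.6459 10.6883 0.0000 0.0000 0.0000 0.0000 0.0000 0.0000 0.0000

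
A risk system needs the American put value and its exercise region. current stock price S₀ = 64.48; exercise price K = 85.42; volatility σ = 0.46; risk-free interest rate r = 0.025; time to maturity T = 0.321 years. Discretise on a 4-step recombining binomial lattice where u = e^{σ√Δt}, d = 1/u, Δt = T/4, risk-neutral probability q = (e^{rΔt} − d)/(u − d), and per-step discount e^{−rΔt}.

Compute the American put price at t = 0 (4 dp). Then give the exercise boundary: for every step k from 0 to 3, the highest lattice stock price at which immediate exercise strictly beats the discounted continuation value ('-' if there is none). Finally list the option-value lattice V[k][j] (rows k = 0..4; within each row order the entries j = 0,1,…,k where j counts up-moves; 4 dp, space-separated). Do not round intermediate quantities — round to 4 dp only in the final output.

price = 21.8025
boundary = - 56.6020 64.4800 73.4545
tree:
21.8025
28.8180 14.1455
35.7335 20.9400 6.7002
41.8041 28.8180 11.9655 0.9124
47.1329 35.7335 20.9400 1.7420 0.0000

params: Δt=0.08025 u=1.13918 d=0.87782 q=0.47515 e^(-rΔt)=0.99800
t_4 payoffs: 47.1329 35.7335 20.9400 1.7420 0.0000
t_3: node(3,0) S=43.6159 payoff=41.8041 vs cont=41.6329 → 41.8041 [stop]  node(3,1) S=56.6020 payoff=28.8180 vs cont=28.6468 → 28.8180 [stop]  node(3,2) S=73.4545 payoff=11.9655 vs cont=11.7943 → 11.9655 [stop]  node(3,3) S=95.3246 payoff=0.0000 vs cont=0.9124 → 0.9124 [wait]  ⇒ S*(3)=73.4545
t_2: node(2,0) S=49.6865 payoff=35.7335 vs cont=35.5623 → 35.7335 [stop]  node(2,1) S=64.4800 payoff=20.9400 vs cont=20.7688 → 20.9400 [stop]  node(2,2) S=83.6780 payoff=1.7420 vs cont=6.7002 → 6.7002 [wait]  ⇒ S*(2)=64.4800
t_1: node(1,0) S=56.6020 payoff=28.8180 vs cont=28.6468 → 28.8180 [stop]  node(1,1) S=73.4545 payoff=11.9655 vs cont=14.1455 → 14.1455 [wait]  ⇒ S*(1)=56.6020
t_0: node(0,0) S=64.4800 payoff=20.9400 vs cont=21.8025 → 21.8025 [wait]  ⇒ S*(0)=-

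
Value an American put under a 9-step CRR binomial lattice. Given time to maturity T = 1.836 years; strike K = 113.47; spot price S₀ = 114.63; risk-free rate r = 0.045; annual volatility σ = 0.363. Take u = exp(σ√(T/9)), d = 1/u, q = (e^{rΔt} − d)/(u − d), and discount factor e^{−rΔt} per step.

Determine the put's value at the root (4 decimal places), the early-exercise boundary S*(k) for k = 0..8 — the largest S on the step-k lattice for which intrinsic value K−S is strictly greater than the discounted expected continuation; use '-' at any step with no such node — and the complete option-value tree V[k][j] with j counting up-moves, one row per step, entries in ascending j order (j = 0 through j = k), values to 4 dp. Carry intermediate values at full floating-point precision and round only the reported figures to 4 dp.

Δt=0.20400, u=1.17816, d=0.84878, q=0.48710, disc=e^(-rΔt)=0.99086
k=9 terminal: V=max(K-S,0) → 87.2604 77.0895 62.9717 43.3752 16.1742 0.0000 0.0000 0.0000 0.0000 0.0000
k=8: j=0 S=30.8791 intr=82.5909 cont=81.5540 V=82.5909[EX]; j=1 S=42.8620 intr=70.6080 cont=69.5711 V=70.6080[EX]; j=2 S=59.4951 intr=53.9749 cont=52.9380 V=53.9749[EX]; j=3 S=82.5828 intr=30.8872 cont=29.8503 V=30.8872[EX]; j=4 S=114.6300 intr=0.0000 cont=8.2199 V=8.2199[hold]; j=5 S=159.1134 intr=0.0000 cont=0.0000 V=0.0000[hold]; j=6 S=220.8591 intr=0.0000 cont=0.0000 V=0.0000[hold]; j=7 S=306.5659 intr=0.0000 cont=0.0000 V=0.0000[hold]; j=8 S=425.5322 intr=0.0000 cont=0.0000 V=0.0000[hold]  S*(8)=82.5828
k=7: j=0 S=36.3805 intr=77.0895 cont=76.0526 V=77.0895[EX]; j=1 S=50.4983 intr=62.9717 cont=61.9348 V=62.9717[EX]; j=2 S=70.0948 intr=43.3752 cont=42.3384 V=43.3752[EX]; j=3 S=97.2958 intr=16.1742 cont=19.6646 V=19.6646[hold]; j=4 S=135.0525 intr=0.0000 cont=4.1775 V=4.1775[hold]; j=5 S=187.4611 intr=0.0000 cont=0.0000 V=0.0000[hold]; j=6 S=260.2074 intr=0.0000 cont=0.0000 V=0.0000[hold]; j=7 S=361.1837 intr=0.0000 cont=0.0000 V=0.0000[hold]  S*(7)=70.0948
k=6: j=0 S=42.8620 intr=70.6080 cont=69.5711 V=70.6080[EX]; j=1 S=59.4951 intr=53.9749 cont=52.9380 V=53.9749[EX]; j=2 S=82.5828 intr=30.8872 cont=31.5349 V=31.5349[hold]; j=3 S=114.6300 intr=0.0000 cont=12.0100 V=12.0100[hold]; j=4 S=159.1134 intr=0.0000 cont=2.1230 V=2.1230[hold]; j=5 S=220.8591 intr=0.0000 cont=0.0000 V=0.0000[hold]; j=6 S=306.5659 intr=0.0000 cont=0.0000 V=0.0000[hold]  S*(6)=59.4951
k=5: j=0 S=50.4983 intr=62.9717 cont=61.9348 V=62.9717[EX]; j=1 S=70.0948 intr=43.3752 cont=42.6510 V=43.3752[EX]; j=2 S=97.2958 intr=16.1742 cont=21.8230 V=21.8230[hold]; j=3 S=135.0525 intr=0.0000 cont=7.1283 V=7.1283[hold]; j=4 S=187.4611 intr=0.0000 cont=1.0789 V=1.0789[hold]; j=5 S=260.2074 intr=0.0000 cont=0.0000 V=0.0000[hold]  S*(5)=70.0948
k=4: j=0 S=59.4951 intr=53.9749 cont=52.9380 V=53.9749[EX]; j=1 S=82.5828 intr=30.8872 cont=32.5767 V=32.5767[hold]; j=2 S=114.6300 intr=0.0000 cont=14.5312 V=14.5312[hold]; j=3 S=159.1134 intr=0.0000 cont=4.1434 V=4.1434[hold]; j=4 S=220.8591 intr=0.0000 cont=0.5483 V=0.5483[hold]  S*(4)=59.4951
k=3: j=0 S=70.0948 intr=43.3752 cont=43.1538 V=43.3752[EX]; j=1 S=97.2958 intr=16.1742 cont=23.5693 V=23.5693[hold]; j=2 S=135.0525 intr=0.0000 cont=9.3847 V=9.3847[hold]; j=3 S=187.4611 intr=0.0000 cont=2.3704 V=2.3704[hold]  S*(3)=70.0948
k=2: j=0 S=82.5828 intr=30.8872 cont=33.4195 V=33.4195[hold]; j=1 S=114.6300 intr=0.0000 cont=16.5077 V=16.5077[hold]; j=2 S=159.1134 intr=0.0000 cont=5.9135 V=5.9135[hold]  S*(2)=-
k=1: j=0 S=97.2958 intr=16.1742 cont=24.9517 V=24.9517[hold]; j=1 S=135.0525 intr=0.0000 cont=11.2436 V=11.2436[hold]  S*(1)=-
k=0: j=0 S=114.6300 intr=0.0000 cont=18.1074 V=18.1074[hold]  S*(0)=-

price = 18.1074
boundary = - - - 70.0948 59.4951 70.0948 59.4951 70.0948 82.5828
tree:
18.1074
24.9517 11.2436
33.4195 16.5077 5.9135
43.3752 23.5693 9.3847 2.3704
53.9749 32.5767 14.5312 4.1434 0.5483
62.9717 43.3752 21.8230 7.1283 1.0789 0.0000
70.6080 53.9749 31.5349 12.0100 2.1230 0.0000 0.0000
77.0895 62.9717 43.3752 19.6646 4.1775 0.0000 0.0000 0.0000
82.5909 70.6080 53.9749 30.8872 8.2199 0.0000 0.0000 0.0000 0.0000
87.2604 77.0895 62.9717 43.3752 16.1742 0.0000 0.0000 0.0000 0.0000 0.0000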